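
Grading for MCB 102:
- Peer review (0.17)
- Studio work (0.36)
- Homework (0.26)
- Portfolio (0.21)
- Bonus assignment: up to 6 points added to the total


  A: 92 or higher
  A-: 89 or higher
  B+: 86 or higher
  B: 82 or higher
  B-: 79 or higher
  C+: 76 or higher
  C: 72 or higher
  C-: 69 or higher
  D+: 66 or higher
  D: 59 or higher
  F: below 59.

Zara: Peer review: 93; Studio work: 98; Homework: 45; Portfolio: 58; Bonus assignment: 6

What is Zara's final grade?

Weighted total:
  Peer review 93 × 0.17 = 15.81
  Studio work 98 × 0.36 = 35.28
  Homework 45 × 0.26 = 11.7
  Portfolio 58 × 0.21 = 12.18
Sum = 74.97
Bonus assignment: 74.97 + 6 = 80.97
80.97 is ≥ 79 and < 82 → B-

B-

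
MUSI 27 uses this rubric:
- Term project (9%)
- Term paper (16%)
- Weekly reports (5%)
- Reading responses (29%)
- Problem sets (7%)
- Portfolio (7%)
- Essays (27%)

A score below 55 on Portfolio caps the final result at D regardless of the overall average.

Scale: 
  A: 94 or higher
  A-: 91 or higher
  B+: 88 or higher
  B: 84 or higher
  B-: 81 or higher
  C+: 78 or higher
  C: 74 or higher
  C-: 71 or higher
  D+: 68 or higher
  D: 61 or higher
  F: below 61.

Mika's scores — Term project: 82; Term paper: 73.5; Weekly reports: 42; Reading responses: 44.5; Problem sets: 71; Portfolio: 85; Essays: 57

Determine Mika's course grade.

F

Portfolio score 85 ≥ 55: minimum met.
Weighted total:
  Term project 82 × 0.09 = 7.38
  Term paper 73.5 × 0.16 = 11.76
  Weekly reports 42 × 0.05 = 2.1
  Reading responses 44.5 × 0.29 = 12.905
  Problem sets 71 × 0.07 = 4.97
  Portfolio 85 × 0.07 = 5.95
  Essays 57 × 0.27 = 15.39
Sum = 60.455
60.455 < 61 → F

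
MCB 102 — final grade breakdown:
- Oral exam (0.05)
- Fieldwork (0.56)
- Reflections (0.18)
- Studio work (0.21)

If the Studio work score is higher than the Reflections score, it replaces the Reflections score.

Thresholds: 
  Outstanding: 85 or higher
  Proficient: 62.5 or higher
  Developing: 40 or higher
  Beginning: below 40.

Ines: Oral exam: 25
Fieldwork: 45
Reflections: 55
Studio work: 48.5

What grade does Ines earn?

Developing

Studio work (48.5) ≤ Reflections (55), so Reflections stays at 55.
Weighted total:
  Oral exam 25 × 0.05 = 1.25
  Fieldwork 45 × 0.56 = 25.2
  Reflections 55 × 0.18 = 9.9
  Studio work 48.5 × 0.21 = 10.185
Sum = 46.535
46.535 is ≥ 40 and < 62.5 → Developing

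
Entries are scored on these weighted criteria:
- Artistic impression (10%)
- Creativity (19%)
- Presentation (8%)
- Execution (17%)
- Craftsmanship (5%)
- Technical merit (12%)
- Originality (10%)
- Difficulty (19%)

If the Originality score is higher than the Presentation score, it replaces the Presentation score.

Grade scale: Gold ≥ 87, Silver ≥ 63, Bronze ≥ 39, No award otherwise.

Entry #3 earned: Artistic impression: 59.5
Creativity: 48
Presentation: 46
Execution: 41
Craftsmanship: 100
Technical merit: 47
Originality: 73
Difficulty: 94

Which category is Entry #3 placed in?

Originality (73) > Presentation (46), so Presentation counts as 73.
Weighted total:
  Artistic impression 59.5 × 0.1 = 5.95
  Creativity 48 × 0.19 = 9.12
  Presentation 73 × 0.08 = 5.84
  Execution 41 × 0.17 = 6.97
  Craftsmanship 100 × 0.05 = 5
  Technical merit 47 × 0.12 = 5.64
  Originality 73 × 0.1 = 7.3
  Difficulty 94 × 0.19 = 17.86
Sum = 63.68
63.68 is ≥ 63 and < 87 → Silver

Silver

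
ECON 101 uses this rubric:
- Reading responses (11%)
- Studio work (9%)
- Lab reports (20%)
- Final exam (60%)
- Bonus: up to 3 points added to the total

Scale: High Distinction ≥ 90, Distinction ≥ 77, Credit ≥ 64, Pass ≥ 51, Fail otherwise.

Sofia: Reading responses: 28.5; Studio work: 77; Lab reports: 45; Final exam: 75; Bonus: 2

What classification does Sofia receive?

Weighted total:
  Reading responses 28.5 × 0.11 = 3.135
  Studio work 77 × 0.09 = 6.93
  Lab reports 45 × 0.2 = 9
  Final exam 75 × 0.6 = 45
Sum = 64.065
Bonus: 64.065 + 2 = 66.065
66.065 is ≥ 64 and < 77 → Credit

Credit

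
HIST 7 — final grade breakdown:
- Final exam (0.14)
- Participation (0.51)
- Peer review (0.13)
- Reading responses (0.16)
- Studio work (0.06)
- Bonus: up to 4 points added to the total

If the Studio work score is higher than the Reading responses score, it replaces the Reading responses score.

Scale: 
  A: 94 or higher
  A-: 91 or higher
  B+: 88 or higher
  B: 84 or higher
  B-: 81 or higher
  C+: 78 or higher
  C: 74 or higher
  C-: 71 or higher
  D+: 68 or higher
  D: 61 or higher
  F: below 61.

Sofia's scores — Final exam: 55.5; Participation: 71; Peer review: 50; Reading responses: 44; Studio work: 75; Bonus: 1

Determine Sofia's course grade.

Studio work (75) > Reading responses (44), so Reading responses counts as 75.
Weighted total:
  Final exam 55.5 × 0.14 = 7.77
  Participation 71 × 0.51 = 36.21
  Peer review 50 × 0.13 = 6.5
  Reading responses 75 × 0.16 = 12
  Studio work 75 × 0.06 = 4.5
Sum = 66.98
Bonus: 66.98 + 1 = 67.98
67.98 is ≥ 61 and < 68 → D

D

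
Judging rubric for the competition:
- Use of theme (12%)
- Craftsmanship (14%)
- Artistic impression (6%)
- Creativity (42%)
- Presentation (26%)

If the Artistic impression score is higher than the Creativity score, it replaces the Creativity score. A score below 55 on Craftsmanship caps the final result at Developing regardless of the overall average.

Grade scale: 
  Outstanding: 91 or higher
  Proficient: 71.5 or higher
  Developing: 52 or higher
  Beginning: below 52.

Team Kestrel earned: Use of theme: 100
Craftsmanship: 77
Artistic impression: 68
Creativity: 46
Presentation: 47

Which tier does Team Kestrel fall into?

Developing

Artistic impression (68) > Creativity (46), so Creativity counts as 68.
Craftsmanship score 77 ≥ 55: minimum met.
Weighted total:
  Use of theme 100 × 0.12 = 12
  Craftsmanship 77 × 0.14 = 10.78
  Artistic impression 68 × 0.06 = 4.08
  Creativity 68 × 0.42 = 28.56
  Presentation 47 × 0.26 = 12.22
Sum = 67.64
67.64 is ≥ 52 and < 71.5 → Developing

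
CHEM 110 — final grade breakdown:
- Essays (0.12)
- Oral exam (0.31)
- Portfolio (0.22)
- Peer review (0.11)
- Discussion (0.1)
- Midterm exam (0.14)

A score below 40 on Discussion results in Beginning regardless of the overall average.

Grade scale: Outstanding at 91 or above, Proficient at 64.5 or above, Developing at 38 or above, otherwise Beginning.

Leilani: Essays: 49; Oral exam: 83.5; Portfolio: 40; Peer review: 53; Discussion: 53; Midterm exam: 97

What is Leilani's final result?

Proficient

Discussion score 53 ≥ 40: minimum met.
Weighted total:
  Essays 49 × 0.12 = 5.88
  Oral exam 83.5 × 0.31 = 25.885
  Portfolio 40 × 0.22 = 8.8
  Peer review 53 × 0.11 = 5.83
  Discussion 53 × 0.1 = 5.3
  Midterm exam 97 × 0.14 = 13.58
Sum = 65.275
65.275 is ≥ 64.5 and < 91 → Proficient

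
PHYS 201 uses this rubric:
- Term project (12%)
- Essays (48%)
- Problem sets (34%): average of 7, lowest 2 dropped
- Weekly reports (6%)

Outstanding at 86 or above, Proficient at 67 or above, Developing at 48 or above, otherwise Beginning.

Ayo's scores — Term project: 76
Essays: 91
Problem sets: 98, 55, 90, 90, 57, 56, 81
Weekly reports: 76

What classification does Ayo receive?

Proficient

Problem sets: drop 55, 56 → average of remaining 5 = 416/5 = 83.2
Weighted total:
  Term project 76 × 0.12 = 9.12
  Essays 91 × 0.48 = 43.68
  Problem sets 83.2 × 0.34 = 28.288
  Weekly reports 76 × 0.06 = 4.56
Sum = 85.648
85.648 is ≥ 67 and < 86 → Proficient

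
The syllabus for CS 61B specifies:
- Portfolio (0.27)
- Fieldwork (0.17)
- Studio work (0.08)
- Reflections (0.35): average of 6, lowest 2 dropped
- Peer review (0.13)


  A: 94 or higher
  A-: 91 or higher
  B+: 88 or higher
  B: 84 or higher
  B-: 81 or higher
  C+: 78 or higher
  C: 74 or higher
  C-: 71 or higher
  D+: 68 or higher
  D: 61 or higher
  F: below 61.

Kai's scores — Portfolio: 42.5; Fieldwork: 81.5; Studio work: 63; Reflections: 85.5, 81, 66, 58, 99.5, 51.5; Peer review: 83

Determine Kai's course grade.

D+

Reflections: drop 51.5, 58 → average of remaining 4 = 332/4 = 83
Weighted total:
  Portfolio 42.5 × 0.27 = 11.475
  Fieldwork 81.5 × 0.17 = 13.855
  Studio work 63 × 0.08 = 5.04
  Reflections 83 × 0.35 = 29.05
  Peer review 83 × 0.13 = 10.79
Sum = 70.21
70.21 is ≥ 68 and < 71 → D+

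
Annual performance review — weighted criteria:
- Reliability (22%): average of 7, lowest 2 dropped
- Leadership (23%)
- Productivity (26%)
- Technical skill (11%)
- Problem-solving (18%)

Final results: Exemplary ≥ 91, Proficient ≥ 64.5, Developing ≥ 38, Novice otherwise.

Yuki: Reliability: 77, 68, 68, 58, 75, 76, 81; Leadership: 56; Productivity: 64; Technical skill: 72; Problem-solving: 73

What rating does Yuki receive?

Reliability: drop 58, 68 → average of remaining 5 = 377/5 = 75.4
Weighted total:
  Reliability 75.4 × 0.22 = 16.588
  Leadership 56 × 0.23 = 12.88
  Productivity 64 × 0.26 = 16.64
  Technical skill 72 × 0.11 = 7.92
  Problem-solving 73 × 0.18 = 13.14
Sum = 67.168
67.168 is ≥ 64.5 and < 91 → Proficient

Proficient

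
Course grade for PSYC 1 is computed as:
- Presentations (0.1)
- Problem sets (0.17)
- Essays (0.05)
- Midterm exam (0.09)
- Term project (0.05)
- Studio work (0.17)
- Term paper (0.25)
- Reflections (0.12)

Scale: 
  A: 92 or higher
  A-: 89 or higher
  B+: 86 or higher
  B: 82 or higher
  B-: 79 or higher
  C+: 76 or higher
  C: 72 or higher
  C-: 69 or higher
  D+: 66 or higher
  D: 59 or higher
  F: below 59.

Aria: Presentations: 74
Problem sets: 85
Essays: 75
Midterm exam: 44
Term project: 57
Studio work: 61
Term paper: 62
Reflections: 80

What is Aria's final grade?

D+

Weighted total:
  Presentations 74 × 0.1 = 7.4
  Problem sets 85 × 0.17 = 14.45
  Essays 75 × 0.05 = 3.75
  Midterm exam 44 × 0.09 = 3.96
  Term project 57 × 0.05 = 2.85
  Studio work 61 × 0.17 = 10.37
  Term paper 62 × 0.25 = 15.5
  Reflections 80 × 0.12 = 9.6
Sum = 67.88
67.88 is ≥ 66 and < 69 → D+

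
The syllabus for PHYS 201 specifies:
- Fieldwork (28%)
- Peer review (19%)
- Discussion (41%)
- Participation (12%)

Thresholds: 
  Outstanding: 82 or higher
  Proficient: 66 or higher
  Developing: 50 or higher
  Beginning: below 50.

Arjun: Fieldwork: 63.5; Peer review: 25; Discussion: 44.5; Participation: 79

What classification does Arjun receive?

Developing

Weighted total:
  Fieldwork 63.5 × 0.28 = 17.78
  Peer review 25 × 0.19 = 4.75
  Discussion 44.5 × 0.41 = 18.245
  Participation 79 × 0.12 = 9.48
Sum = 50.255
50.255 is ≥ 50 and < 66 → Developing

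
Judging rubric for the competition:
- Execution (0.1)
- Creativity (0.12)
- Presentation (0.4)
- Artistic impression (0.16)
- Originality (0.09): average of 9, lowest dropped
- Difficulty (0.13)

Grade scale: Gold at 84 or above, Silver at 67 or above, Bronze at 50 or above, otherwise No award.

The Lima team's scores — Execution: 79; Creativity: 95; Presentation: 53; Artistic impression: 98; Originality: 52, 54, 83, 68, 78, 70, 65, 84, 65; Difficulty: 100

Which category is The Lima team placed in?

Silver

Originality: drop 52 → average of remaining 8 = 567/8 = 70.875
Weighted total:
  Execution 79 × 0.1 = 7.9
  Creativity 95 × 0.12 = 11.4
  Presentation 53 × 0.4 = 21.2
  Artistic impression 98 × 0.16 = 15.68
  Originality 70.875 × 0.09 = 6.37875
  Difficulty 100 × 0.13 = 13
Sum = 75.55875
75.55875 is ≥ 67 and < 84 → Silver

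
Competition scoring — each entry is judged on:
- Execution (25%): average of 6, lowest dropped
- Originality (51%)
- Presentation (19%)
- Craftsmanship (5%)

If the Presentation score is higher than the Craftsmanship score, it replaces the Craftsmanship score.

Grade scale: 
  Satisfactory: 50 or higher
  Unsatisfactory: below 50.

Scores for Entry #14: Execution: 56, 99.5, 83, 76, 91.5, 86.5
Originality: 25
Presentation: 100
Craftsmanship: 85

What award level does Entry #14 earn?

Satisfactory

Execution: drop 56 → average of remaining 5 = 436.5/5 = 87.3
Presentation (100) > Craftsmanship (85), so Craftsmanship counts as 100.
Weighted total:
  Execution 87.3 × 0.25 = 21.825
  Originality 25 × 0.51 = 12.75
  Presentation 100 × 0.19 = 19
  Craftsmanship 100 × 0.05 = 5
Sum = 58.575
58.575 ≥ 50 → Satisfactory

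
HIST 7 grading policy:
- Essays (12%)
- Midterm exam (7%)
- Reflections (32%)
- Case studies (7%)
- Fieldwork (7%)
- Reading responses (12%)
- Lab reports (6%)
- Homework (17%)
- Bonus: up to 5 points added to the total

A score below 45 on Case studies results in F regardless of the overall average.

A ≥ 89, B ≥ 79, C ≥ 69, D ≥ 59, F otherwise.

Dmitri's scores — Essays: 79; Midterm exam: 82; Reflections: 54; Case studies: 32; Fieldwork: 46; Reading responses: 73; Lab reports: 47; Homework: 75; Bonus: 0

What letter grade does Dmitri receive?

Case studies score 32 < 45: minimum not met.
Weighted total:
  Essays 79 × 0.12 = 9.48
  Midterm exam 82 × 0.07 = 5.74
  Reflections 54 × 0.32 = 17.28
  Case studies 32 × 0.07 = 2.24
  Fieldwork 46 × 0.07 = 3.22
  Reading responses 73 × 0.12 = 8.76
  Lab reports 47 × 0.06 = 2.82
  Homework 75 × 0.17 = 12.75
Sum = 62.29
Bonus: 62.29 + 0 = 62.29
Because the Case studies minimum was not met, the result is F.

F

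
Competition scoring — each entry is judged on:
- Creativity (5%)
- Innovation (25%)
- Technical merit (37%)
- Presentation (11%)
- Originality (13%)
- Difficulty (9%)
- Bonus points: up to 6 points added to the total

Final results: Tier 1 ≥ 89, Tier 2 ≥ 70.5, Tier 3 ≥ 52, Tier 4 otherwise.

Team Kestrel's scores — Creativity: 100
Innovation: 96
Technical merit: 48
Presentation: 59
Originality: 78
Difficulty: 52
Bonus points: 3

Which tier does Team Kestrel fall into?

Tier 2

Weighted total:
  Creativity 100 × 0.05 = 5
  Innovation 96 × 0.25 = 24
  Technical merit 48 × 0.37 = 17.76
  Presentation 59 × 0.11 = 6.49
  Originality 78 × 0.13 = 10.14
  Difficulty 52 × 0.09 = 4.68
Sum = 68.07
Bonus points: 68.07 + 3 = 71.07
71.07 is ≥ 70.5 and < 89 → Tier 2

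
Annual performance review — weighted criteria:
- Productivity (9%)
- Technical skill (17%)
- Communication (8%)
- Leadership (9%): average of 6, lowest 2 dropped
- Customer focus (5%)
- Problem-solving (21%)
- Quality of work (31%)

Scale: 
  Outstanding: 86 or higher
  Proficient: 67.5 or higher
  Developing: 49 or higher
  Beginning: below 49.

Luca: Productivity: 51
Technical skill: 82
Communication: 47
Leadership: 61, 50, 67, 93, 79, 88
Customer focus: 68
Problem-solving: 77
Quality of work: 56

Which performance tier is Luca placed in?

Leadership: drop 50, 61 → average of remaining 4 = 327/4 = 81.75
Weighted total:
  Productivity 51 × 0.09 = 4.59
  Technical skill 82 × 0.17 = 13.94
  Communication 47 × 0.08 = 3.76
  Leadership 81.75 × 0.09 = 7.3575
  Customer focus 68 × 0.05 = 3.4
  Problem-solving 77 × 0.21 = 16.17
  Quality of work 56 × 0.31 = 17.36
Sum = 66.5775
66.5775 is ≥ 49 and < 67.5 → Developing

Developing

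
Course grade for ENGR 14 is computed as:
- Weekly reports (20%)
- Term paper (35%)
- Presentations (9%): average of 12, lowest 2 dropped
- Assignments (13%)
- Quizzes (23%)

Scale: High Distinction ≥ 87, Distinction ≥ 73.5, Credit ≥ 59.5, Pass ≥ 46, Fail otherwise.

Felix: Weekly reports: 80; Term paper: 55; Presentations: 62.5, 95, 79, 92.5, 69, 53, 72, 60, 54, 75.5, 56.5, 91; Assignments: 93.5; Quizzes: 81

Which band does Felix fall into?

Credit

Presentations: drop 53, 54 → average of remaining 10 = 753/10 = 75.3
Weighted total:
  Weekly reports 80 × 0.2 = 16
  Term paper 55 × 0.35 = 19.25
  Presentations 75.3 × 0.09 = 6.777
  Assignments 93.5 × 0.13 = 12.155
  Quizzes 81 × 0.23 = 18.63
Sum = 72.812
72.812 is ≥ 59.5 and < 73.5 → Credit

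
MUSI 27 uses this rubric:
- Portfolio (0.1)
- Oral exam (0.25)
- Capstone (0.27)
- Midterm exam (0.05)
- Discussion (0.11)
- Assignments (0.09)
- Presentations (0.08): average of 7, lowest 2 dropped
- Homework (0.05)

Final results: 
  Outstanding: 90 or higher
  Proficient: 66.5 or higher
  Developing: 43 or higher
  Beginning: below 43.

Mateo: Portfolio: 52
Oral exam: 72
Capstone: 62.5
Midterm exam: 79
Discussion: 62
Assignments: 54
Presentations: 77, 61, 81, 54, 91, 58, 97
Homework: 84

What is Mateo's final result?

Presentations: drop 54, 58 → average of remaining 5 = 407/5 = 81.4
Weighted total:
  Portfolio 52 × 0.1 = 5.2
  Oral exam 72 × 0.25 = 18
  Capstone 62.5 × 0.27 = 16.875
  Midterm exam 79 × 0.05 = 3.95
  Discussion 62 × 0.11 = 6.82
  Assignments 54 × 0.09 = 4.86
  Presentations 81.4 × 0.08 = 6.512
  Homework 84 × 0.05 = 4.2
Sum = 66.417
66.417 is ≥ 43 and < 66.5 → Developing

Developing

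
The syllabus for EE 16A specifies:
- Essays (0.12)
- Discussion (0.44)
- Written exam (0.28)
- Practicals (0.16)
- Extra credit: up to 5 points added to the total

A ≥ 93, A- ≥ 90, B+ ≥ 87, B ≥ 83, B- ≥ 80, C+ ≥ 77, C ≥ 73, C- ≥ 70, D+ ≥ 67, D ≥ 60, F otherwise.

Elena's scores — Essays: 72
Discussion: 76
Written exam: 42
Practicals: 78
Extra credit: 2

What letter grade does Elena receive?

Weighted total:
  Essays 72 × 0.12 = 8.64
  Discussion 76 × 0.44 = 33.44
  Written exam 42 × 0.28 = 11.76
  Practicals 78 × 0.16 = 12.48
Sum = 66.32
Extra credit: 66.32 + 2 = 68.32
68.32 is ≥ 67 and < 70 → D+

D+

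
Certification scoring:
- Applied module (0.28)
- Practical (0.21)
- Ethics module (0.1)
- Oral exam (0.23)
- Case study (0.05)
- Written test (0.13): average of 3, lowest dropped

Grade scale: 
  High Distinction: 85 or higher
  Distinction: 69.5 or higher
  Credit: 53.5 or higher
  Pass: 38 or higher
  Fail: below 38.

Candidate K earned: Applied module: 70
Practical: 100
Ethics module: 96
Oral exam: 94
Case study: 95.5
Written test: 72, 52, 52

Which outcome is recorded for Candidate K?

Written test: drop 52 → average of remaining 2 = 124/2 = 62
Weighted total:
  Applied module 70 × 0.28 = 19.6
  Practical 100 × 0.21 = 21
  Ethics module 96 × 0.1 = 9.6
  Oral exam 94 × 0.23 = 21.62
  Case study 95.5 × 0.05 = 4.775
  Written test 62 × 0.13 = 8.06
Sum = 84.655
84.655 is ≥ 69.5 and < 85 → Distinction

Distinction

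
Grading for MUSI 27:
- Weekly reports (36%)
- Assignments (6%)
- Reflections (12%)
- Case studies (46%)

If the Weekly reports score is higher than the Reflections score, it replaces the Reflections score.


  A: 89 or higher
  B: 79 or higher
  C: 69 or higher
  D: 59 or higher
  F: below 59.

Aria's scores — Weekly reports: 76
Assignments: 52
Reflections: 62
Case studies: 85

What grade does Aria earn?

Weekly reports (76) > Reflections (62), so Reflections counts as 76.
Weighted total:
  Weekly reports 76 × 0.36 = 27.36
  Assignments 52 × 0.06 = 3.12
  Reflections 76 × 0.12 = 9.12
  Case studies 85 × 0.46 = 39.1
Sum = 78.7
78.7 is ≥ 69 and < 79 → C

C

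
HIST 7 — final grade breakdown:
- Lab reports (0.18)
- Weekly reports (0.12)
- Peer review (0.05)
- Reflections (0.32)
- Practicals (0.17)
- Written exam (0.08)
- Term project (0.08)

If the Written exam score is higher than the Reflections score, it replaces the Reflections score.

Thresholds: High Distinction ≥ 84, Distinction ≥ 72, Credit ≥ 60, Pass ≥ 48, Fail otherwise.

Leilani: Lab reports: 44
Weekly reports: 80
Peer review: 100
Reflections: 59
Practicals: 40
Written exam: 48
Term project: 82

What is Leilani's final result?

Written exam (48) ≤ Reflections (59), so Reflections stays at 59.
Weighted total:
  Lab reports 44 × 0.18 = 7.92
  Weekly reports 80 × 0.12 = 9.6
  Peer review 100 × 0.05 = 5
  Reflections 59 × 0.32 = 18.88
  Practicals 40 × 0.17 = 6.8
  Written exam 48 × 0.08 = 3.84
  Term project 82 × 0.08 = 6.56
Sum = 58.6
58.6 is ≥ 48 and < 60 → Pass

Pass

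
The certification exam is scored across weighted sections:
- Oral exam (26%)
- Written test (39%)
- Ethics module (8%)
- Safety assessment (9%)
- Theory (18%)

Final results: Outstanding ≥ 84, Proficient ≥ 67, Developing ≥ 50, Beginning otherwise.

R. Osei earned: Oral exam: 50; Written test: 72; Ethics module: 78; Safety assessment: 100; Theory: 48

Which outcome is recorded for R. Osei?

Weighted total:
  Oral exam 50 × 0.26 = 13
  Written test 72 × 0.39 = 28.08
  Ethics module 78 × 0.08 = 6.24
  Safety assessment 100 × 0.09 = 9
  Theory 48 × 0.18 = 8.64
Sum = 64.96
64.96 is ≥ 50 and < 67 → Developing

Developing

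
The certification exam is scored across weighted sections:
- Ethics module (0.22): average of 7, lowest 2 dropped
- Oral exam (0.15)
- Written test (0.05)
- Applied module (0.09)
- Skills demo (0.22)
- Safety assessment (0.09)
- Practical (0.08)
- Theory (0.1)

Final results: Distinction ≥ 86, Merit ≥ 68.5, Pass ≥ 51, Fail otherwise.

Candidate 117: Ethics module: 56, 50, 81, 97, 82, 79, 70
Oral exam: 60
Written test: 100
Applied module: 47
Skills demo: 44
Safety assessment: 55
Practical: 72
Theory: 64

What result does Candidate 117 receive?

Pass

Ethics module: drop 50, 56 → average of remaining 5 = 409/5 = 81.8
Weighted total:
  Ethics module 81.8 × 0.22 = 17.996
  Oral exam 60 × 0.15 = 9
  Written test 100 × 0.05 = 5
  Applied module 47 × 0.09 = 4.23
  Skills demo 44 × 0.22 = 9.68
  Safety assessment 55 × 0.09 = 4.95
  Practical 72 × 0.08 = 5.76
  Theory 64 × 0.1 = 6.4
Sum = 63.016
63.016 is ≥ 51 and < 68.5 → Pass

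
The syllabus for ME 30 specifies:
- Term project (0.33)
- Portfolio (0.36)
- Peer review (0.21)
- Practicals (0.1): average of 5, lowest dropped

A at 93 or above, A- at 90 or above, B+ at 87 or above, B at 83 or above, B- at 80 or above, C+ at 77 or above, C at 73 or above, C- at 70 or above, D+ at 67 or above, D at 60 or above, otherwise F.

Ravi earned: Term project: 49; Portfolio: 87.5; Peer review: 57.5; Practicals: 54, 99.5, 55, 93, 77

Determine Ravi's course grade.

D+

Practicals: drop 54 → average of remaining 4 = 324.5/4 = 81.125
Weighted total:
  Term project 49 × 0.33 = 16.17
  Portfolio 87.5 × 0.36 = 31.5
  Peer review 57.5 × 0.21 = 12.075
  Practicals 81.125 × 0.1 = 8.1125
Sum = 67.8575
67.8575 is ≥ 67 and < 70 → D+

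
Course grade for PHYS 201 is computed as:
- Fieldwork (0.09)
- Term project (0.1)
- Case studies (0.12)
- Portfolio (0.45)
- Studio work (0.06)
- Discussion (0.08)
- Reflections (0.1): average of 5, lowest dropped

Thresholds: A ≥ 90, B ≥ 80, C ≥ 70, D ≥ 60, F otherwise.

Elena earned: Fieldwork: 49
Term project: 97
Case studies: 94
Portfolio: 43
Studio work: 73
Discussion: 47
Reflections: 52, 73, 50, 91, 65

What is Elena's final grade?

F

Reflections: drop 50 → average of remaining 4 = 281/4 = 70.25
Weighted total:
  Fieldwork 49 × 0.09 = 4.41
  Term project 97 × 0.1 = 9.7
  Case studies 94 × 0.12 = 11.28
  Portfolio 43 × 0.45 = 19.35
  Studio work 73 × 0.06 = 4.38
  Discussion 47 × 0.08 = 3.76
  Reflections 70.25 × 0.1 = 7.025
Sum = 59.905
59.905 < 60 → F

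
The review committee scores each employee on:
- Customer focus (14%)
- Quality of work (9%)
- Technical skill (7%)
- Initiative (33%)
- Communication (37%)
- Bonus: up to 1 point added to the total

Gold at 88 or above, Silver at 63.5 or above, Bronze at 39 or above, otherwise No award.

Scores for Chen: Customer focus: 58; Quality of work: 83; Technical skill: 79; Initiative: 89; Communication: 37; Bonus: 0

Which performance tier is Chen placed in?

Silver

Weighted total:
  Customer focus 58 × 0.14 = 8.12
  Quality of work 83 × 0.09 = 7.47
  Technical skill 79 × 0.07 = 5.53
  Initiative 89 × 0.33 = 29.37
  Communication 37 × 0.37 = 13.69
Sum = 64.18
Bonus: 64.18 + 0 = 64.18
64.18 is ≥ 63.5 and < 88 → Silver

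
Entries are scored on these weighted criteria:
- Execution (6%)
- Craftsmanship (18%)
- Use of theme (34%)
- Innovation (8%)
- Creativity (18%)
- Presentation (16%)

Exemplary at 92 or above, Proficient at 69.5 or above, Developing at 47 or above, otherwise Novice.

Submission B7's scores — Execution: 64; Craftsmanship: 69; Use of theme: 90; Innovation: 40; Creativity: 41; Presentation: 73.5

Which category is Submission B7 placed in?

Weighted total:
  Execution 64 × 0.06 = 3.84
  Craftsmanship 69 × 0.18 = 12.42
  Use of theme 90 × 0.34 = 30.6
  Innovation 40 × 0.08 = 3.2
  Creativity 41 × 0.18 = 7.38
  Presentation 73.5 × 0.16 = 11.76
Sum = 69.2
69.2 is ≥ 47 and < 69.5 → Developing

Developing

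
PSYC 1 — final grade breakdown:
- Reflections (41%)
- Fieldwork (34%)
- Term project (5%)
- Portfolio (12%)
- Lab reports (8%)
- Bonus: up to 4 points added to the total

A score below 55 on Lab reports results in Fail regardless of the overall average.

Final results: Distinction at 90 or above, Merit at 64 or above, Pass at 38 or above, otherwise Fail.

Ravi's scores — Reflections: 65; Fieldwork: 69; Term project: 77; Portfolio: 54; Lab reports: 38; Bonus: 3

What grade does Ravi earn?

Lab reports score 38 < 55: minimum not met.
Weighted total:
  Reflections 65 × 0.41 = 26.65
  Fieldwork 69 × 0.34 = 23.46
  Term project 77 × 0.05 = 3.85
  Portfolio 54 × 0.12 = 6.48
  Lab reports 38 × 0.08 = 3.04
Sum = 63.48
Bonus: 63.48 + 3 = 66.48
Because the Lab reports minimum was not met, the result is Fail.

Fail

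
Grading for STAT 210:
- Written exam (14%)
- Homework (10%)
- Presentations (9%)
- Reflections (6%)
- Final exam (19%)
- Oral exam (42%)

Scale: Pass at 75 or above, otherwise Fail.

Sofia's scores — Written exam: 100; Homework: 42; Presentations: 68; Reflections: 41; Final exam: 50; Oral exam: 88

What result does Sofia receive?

Weighted total:
  Written exam 100 × 0.14 = 14
  Homework 42 × 0.1 = 4.2
  Presentations 68 × 0.09 = 6.12
  Reflections 41 × 0.06 = 2.46
  Final exam 50 × 0.19 = 9.5
  Oral exam 88 × 0.42 = 36.96
Sum = 73.24
73.24 < 75 → Fail

Fail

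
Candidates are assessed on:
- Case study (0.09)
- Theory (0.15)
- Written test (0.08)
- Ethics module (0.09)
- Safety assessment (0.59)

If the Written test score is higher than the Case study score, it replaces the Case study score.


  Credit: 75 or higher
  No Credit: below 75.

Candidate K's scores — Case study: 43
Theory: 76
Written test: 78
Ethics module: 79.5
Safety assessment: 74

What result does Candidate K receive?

Credit

Written test (78) > Case study (43), so Case study counts as 78.
Weighted total:
  Case study 78 × 0.09 = 7.02
  Theory 76 × 0.15 = 11.4
  Written test 78 × 0.08 = 6.24
  Ethics module 79.5 × 0.09 = 7.155
  Safety assessment 74 × 0.59 = 43.66
Sum = 75.475
75.475 ≥ 75 → Credit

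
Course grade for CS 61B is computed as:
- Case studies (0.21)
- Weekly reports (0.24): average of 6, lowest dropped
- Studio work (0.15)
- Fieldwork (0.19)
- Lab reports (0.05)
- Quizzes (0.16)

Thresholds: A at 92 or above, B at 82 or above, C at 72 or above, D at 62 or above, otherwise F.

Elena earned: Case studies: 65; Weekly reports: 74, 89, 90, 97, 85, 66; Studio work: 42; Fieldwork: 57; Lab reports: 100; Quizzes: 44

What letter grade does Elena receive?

Weekly reports: drop 66 → average of remaining 5 = 435/5 = 87
Weighted total:
  Case studies 65 × 0.21 = 13.65
  Weekly reports 87 × 0.24 = 20.88
  Studio work 42 × 0.15 = 6.3
  Fieldwork 57 × 0.19 = 10.83
  Lab reports 100 × 0.05 = 5
  Quizzes 44 × 0.16 = 7.04
Sum = 63.7
63.7 is ≥ 62 and < 72 → D

D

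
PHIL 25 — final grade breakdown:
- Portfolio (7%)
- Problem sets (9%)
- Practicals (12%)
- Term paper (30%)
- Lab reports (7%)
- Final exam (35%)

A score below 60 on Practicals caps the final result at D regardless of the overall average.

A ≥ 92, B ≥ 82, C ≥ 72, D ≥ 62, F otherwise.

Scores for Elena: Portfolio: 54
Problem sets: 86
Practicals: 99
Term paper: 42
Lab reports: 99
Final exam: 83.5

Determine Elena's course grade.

Practicals score 99 ≥ 60: minimum met.
Weighted total:
  Portfolio 54 × 0.07 = 3.78
  Problem sets 86 × 0.09 = 7.74
  Practicals 99 × 0.12 = 11.88
  Term paper 42 × 0.3 = 12.6
  Lab reports 99 × 0.07 = 6.93
  Final exam 83.5 × 0.35 = 29.225
Sum = 72.155
72.155 is ≥ 72 and < 82 → C

C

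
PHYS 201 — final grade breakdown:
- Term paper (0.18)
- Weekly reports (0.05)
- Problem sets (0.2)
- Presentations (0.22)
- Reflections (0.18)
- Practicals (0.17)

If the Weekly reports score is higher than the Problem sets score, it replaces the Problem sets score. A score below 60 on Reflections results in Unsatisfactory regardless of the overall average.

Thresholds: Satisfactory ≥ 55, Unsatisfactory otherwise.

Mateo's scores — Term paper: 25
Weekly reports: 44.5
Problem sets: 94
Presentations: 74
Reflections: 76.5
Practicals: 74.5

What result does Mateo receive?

Weekly reports (44.5) ≤ Problem sets (94), so Problem sets stays at 94.
Reflections score 76.5 ≥ 60: minimum met.
Weighted total:
  Term paper 25 × 0.18 = 4.5
  Weekly reports 44.5 × 0.05 = 2.225
  Problem sets 94 × 0.2 = 18.8
  Presentations 74 × 0.22 = 16.28
  Reflections 76.5 × 0.18 = 13.77
  Practicals 74.5 × 0.17 = 12.665
Sum = 68.24
68.24 ≥ 55 → Satisfactory

Satisfactory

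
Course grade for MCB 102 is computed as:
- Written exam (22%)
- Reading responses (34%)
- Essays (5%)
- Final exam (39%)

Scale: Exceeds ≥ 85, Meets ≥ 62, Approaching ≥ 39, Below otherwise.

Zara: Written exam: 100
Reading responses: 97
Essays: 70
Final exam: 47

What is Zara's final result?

Weighted total:
  Written exam 100 × 0.22 = 22
  Reading responses 97 × 0.34 = 32.98
  Essays 70 × 0.05 = 3.5
  Final exam 47 × 0.39 = 18.33
Sum = 76.81
76.81 is ≥ 62 and < 85 → Meets

Meets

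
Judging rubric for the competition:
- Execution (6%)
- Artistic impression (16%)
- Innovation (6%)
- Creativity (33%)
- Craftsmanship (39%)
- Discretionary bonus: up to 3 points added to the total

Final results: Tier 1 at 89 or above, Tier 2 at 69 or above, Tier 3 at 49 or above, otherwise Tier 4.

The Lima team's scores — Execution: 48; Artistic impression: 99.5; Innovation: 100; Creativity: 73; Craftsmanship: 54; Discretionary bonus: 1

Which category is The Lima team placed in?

Weighted total:
  Execution 48 × 0.06 = 2.88
  Artistic impression 99.5 × 0.16 = 15.92
  Innovation 100 × 0.06 = 6
  Creativity 73 × 0.33 = 24.09
  Craftsmanship 54 × 0.39 = 21.06
Sum = 69.95
Discretionary bonus: 69.95 + 1 = 70.95
70.95 is ≥ 69 and < 89 → Tier 2

Tier 2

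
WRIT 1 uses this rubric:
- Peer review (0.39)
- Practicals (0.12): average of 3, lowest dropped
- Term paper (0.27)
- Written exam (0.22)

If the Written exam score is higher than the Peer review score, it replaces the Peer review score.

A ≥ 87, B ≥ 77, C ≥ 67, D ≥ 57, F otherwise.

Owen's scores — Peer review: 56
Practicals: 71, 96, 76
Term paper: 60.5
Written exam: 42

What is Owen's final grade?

D

Practicals: drop 71 → average of remaining 2 = 172/2 = 86
Written exam (42) ≤ Peer review (56), so Peer review stays at 56.
Weighted total:
  Peer review 56 × 0.39 = 21.84
  Practicals 86 × 0.12 = 10.32
  Term paper 60.5 × 0.27 = 16.335
  Written exam 42 × 0.22 = 9.24
Sum = 57.735
57.735 is ≥ 57 and < 67 → D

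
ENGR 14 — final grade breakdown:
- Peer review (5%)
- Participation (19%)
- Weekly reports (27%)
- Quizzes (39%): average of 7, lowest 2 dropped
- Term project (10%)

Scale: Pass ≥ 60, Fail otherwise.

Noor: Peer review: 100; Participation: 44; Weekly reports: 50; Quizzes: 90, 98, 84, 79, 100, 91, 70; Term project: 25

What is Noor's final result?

Quizzes: drop 70, 79 → average of remaining 5 = 463/5 = 92.6
Weighted total:
  Peer review 100 × 0.05 = 5
  Participation 44 × 0.19 = 8.36
  Weekly reports 50 × 0.27 = 13.5
  Quizzes 92.6 × 0.39 = 36.114
  Term project 25 × 0.1 = 2.5
Sum = 65.474
65.474 ≥ 60 → Pass

Pass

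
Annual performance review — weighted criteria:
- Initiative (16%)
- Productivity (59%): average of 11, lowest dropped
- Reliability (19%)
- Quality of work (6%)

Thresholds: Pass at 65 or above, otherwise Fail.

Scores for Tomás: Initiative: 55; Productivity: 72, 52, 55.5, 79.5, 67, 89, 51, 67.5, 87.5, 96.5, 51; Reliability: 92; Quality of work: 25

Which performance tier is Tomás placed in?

Productivity: drop 51 → average of remaining 10 = 717.5/10 = 71.75
Weighted total:
  Initiative 55 × 0.16 = 8.8
  Productivity 71.75 × 0.59 = 42.3325
  Reliability 92 × 0.19 = 17.48
  Quality of work 25 × 0.06 = 1.5
Sum = 70.1125
70.1125 ≥ 65 → Pass

Pass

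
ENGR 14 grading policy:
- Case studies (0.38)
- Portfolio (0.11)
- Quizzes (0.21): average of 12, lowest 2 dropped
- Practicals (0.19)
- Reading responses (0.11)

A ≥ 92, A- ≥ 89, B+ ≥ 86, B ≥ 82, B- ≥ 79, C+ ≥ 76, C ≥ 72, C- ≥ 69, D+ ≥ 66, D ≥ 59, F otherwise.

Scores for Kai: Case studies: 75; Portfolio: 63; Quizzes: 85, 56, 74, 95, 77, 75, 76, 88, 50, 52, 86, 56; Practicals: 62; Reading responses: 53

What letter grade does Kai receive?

C-

Quizzes: drop 50, 52 → average of remaining 10 = 768/10 = 76.8
Weighted total:
  Case studies 75 × 0.38 = 28.5
  Portfolio 63 × 0.11 = 6.93
  Quizzes 76.8 × 0.21 = 16.128
  Practicals 62 × 0.19 = 11.78
  Reading responses 53 × 0.11 = 5.83
Sum = 69.168
69.168 is ≥ 69 and < 72 → C-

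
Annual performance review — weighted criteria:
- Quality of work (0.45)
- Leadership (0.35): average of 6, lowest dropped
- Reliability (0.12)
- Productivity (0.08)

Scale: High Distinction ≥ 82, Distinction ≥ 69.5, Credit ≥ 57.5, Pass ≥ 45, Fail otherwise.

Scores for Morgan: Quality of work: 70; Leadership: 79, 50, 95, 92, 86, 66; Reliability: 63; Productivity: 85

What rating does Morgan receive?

Distinction

Leadership: drop 50 → average of remaining 5 = 418/5 = 83.6
Weighted total:
  Quality of work 70 × 0.45 = 31.5
  Leadership 83.6 × 0.35 = 29.26
  Reliability 63 × 0.12 = 7.56
  Productivity 85 × 0.08 = 6.8
Sum = 75.12
75.12 is ≥ 69.5 and < 82 → Distinction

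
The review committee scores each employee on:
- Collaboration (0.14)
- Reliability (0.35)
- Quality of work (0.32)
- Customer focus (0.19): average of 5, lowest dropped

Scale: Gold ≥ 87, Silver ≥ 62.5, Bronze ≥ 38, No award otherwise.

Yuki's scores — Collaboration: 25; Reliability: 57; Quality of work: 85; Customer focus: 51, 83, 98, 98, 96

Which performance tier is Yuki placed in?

Silver

Customer focus: drop 51 → average of remaining 4 = 375/4 = 93.75
Weighted total:
  Collaboration 25 × 0.14 = 3.5
  Reliability 57 × 0.35 = 19.95
  Quality of work 85 × 0.32 = 27.2
  Customer focus 93.75 × 0.19 = 17.8125
Sum = 68.4625
68.4625 is ≥ 62.5 and < 87 → Silver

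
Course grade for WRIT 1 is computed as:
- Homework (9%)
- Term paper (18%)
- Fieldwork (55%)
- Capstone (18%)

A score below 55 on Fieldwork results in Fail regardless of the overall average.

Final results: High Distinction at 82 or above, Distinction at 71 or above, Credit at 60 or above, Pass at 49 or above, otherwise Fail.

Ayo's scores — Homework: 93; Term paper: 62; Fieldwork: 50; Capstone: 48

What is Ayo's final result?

Fail

Fieldwork score 50 < 55: minimum not met.
Weighted total:
  Homework 93 × 0.09 = 8.37
  Term paper 62 × 0.18 = 11.16
  Fieldwork 50 × 0.55 = 27.5
  Capstone 48 × 0.18 = 8.64
Sum = 55.67
Because the Fieldwork minimum was not met, the result is Fail.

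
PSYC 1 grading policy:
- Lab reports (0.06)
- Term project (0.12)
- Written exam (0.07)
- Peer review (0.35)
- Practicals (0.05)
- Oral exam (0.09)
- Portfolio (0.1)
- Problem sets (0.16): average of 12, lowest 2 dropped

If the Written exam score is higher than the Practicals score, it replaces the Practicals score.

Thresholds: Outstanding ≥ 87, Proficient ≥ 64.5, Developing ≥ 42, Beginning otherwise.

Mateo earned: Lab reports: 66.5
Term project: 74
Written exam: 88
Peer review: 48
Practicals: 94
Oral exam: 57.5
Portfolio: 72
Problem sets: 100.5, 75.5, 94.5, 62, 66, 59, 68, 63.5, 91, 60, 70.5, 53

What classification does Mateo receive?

Proficient

Problem sets: drop 53, 59 → average of remaining 10 = 751.5/10 = 75.15
Written exam (88) ≤ Practicals (94), so Practicals stays at 94.
Weighted total:
  Lab reports 66.5 × 0.06 = 3.99
  Term project 74 × 0.12 = 8.88
  Written exam 88 × 0.07 = 6.16
  Peer review 48 × 0.35 = 16.8
  Practicals 94 × 0.05 = 4.7
  Oral exam 57.5 × 0.09 = 5.175
  Portfolio 72 × 0.1 = 7.2
  Problem sets 75.15 × 0.16 = 12.024
Sum = 64.929
64.929 is ≥ 64.5 and < 87 → Proficient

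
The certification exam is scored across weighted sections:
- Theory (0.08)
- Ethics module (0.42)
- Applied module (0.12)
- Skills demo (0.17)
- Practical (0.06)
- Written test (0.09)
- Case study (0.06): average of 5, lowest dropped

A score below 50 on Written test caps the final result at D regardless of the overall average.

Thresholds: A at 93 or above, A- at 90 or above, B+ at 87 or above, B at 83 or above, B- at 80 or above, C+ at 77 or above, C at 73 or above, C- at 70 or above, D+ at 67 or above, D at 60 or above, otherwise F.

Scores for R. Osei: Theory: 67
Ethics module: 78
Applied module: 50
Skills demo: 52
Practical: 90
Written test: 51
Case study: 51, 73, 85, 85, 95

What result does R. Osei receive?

D+

Case study: drop 51 → average of remaining 4 = 338/4 = 84.5
Written test score 51 ≥ 50: minimum met.
Weighted total:
  Theory 67 × 0.08 = 5.36
  Ethics module 78 × 0.42 = 32.76
  Applied module 50 × 0.12 = 6
  Skills demo 52 × 0.17 = 8.84
  Practical 90 × 0.06 = 5.4
  Written test 51 × 0.09 = 4.59
  Case study 84.5 × 0.06 = 5.07
Sum = 68.02
68.02 is ≥ 67 and < 70 → D+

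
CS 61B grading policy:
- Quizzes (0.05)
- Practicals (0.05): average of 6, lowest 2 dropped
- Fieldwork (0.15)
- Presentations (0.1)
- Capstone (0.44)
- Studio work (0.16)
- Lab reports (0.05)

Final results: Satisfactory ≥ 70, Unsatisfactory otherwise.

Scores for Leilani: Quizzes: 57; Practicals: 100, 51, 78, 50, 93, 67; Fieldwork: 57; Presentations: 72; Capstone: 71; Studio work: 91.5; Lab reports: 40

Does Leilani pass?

Practicals: drop 50, 51 → average of remaining 4 = 338/4 = 84.5
Weighted total:
  Quizzes 57 × 0.05 = 2.85
  Practicals 84.5 × 0.05 = 4.225
  Fieldwork 57 × 0.15 = 8.55
  Presentations 72 × 0.1 = 7.2
  Capstone 71 × 0.44 = 31.24
  Studio work 91.5 × 0.16 = 14.64
  Lab reports 40 × 0.05 = 2
Sum = 70.705
70.705 ≥ 70 → Satisfactory

Satisfactory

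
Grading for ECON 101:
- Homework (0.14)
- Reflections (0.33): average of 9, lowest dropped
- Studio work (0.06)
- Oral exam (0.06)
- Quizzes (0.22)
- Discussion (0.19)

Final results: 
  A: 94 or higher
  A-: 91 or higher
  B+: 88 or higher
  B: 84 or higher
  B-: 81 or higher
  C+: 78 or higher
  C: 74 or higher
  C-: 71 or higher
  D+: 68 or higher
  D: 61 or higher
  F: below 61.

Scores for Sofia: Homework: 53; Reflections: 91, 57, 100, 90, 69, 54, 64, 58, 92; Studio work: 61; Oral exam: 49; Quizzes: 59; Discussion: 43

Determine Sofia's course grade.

Reflections: drop 54 → average of remaining 8 = 621/8 = 77.625
Weighted total:
  Homework 53 × 0.14 = 7.42
  Reflections 77.625 × 0.33 = 25.61625
  Studio work 61 × 0.06 = 3.66
  Oral exam 49 × 0.06 = 2.94
  Quizzes 59 × 0.22 = 12.98
  Discussion 43 × 0.19 = 8.17
Sum = 60.78625
60.78625 < 61 → F

F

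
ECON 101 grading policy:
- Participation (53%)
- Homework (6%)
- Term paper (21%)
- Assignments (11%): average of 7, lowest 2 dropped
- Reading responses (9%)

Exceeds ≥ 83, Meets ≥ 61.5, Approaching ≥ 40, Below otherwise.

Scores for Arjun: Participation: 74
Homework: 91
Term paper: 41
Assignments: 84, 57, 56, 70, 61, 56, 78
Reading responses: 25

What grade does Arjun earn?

Assignments: drop 56, 56 → average of remaining 5 = 350/5 = 70
Weighted total:
  Participation 74 × 0.53 = 39.22
  Homework 91 × 0.06 = 5.46
  Term paper 41 × 0.21 = 8.61
  Assignments 70 × 0.11 = 7.7
  Reading responses 25 × 0.09 = 2.25
Sum = 63.24
63.24 is ≥ 61.5 and < 83 → Meets

Meets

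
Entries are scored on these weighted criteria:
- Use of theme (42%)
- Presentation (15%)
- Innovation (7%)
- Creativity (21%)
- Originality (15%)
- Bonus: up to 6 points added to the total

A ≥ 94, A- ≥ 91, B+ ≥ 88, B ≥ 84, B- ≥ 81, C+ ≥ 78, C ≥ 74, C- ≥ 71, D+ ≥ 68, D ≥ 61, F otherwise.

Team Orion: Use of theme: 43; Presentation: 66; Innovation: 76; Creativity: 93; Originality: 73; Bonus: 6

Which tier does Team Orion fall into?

Weighted total:
  Use of theme 43 × 0.42 = 18.06
  Presentation 66 × 0.15 = 9.9
  Innovation 76 × 0.07 = 5.32
  Creativity 93 × 0.21 = 19.53
  Originality 73 × 0.15 = 10.95
Sum = 63.76
Bonus: 63.76 + 6 = 69.76
69.76 is ≥ 68 and < 71 → D+

D+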